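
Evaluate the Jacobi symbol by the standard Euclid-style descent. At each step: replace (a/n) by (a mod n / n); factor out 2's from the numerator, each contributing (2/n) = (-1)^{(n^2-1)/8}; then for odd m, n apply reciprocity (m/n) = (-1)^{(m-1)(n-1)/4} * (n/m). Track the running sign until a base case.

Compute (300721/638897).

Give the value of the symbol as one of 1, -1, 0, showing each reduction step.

reciprocity: (300721/638897) = +1·(638897/300721) since 300721 mod 4 = 1, 638897 mod 4 = 1; sign now +1
(638897/300721) = (37455/300721)   [reduce mod 300721]
reciprocity: (37455/300721) = +1·(300721/37455) since 37455 mod 4 = 3, 300721 mod 4 = 1; sign now +1
(300721/37455) = (1081/37455)   [reduce mod 37455]
reciprocity: (1081/37455) = +1·(37455/1081) since 1081 mod 4 = 1, 37455 mod 4 = 3; sign now +1
(37455/1081) = (701/1081)   [reduce mod 1081]
reciprocity: (701/1081) = +1·(1081/701) since 701 mod 4 = 1, 1081 mod 4 = 1; sign now +1
(1081/701) = (380/701)   [reduce mod 701]
380 = 2^2·95; (2/701) = -1 since 701 mod 8 = 5, so (380/701) = (-1)^2·(95/701); sign now +1
reciprocity: (95/701) = +1·(701/95) since 95 mod 4 = 3, 701 mod 4 = 1; sign now +1
(701/95) = (36/95)   [reduce mod 95]
36 = 2^2·9; (2/95) = +1 since 95 mod 8 = 7, so (36/95) = (+1)^2·(9/95); sign now +1
reciprocity: (9/95) = +1·(95/9) since 9 mod 4 = 1, 95 mod 4 = 3; sign now +1
(95/9) = (5/9)   [reduce mod 9]
reciprocity: (5/9) = +1·(9/5) since 5 mod 4 = 1, 9 mod 4 = 1; sign now +1
(9/5) = (4/5)   [reduce mod 5]
4 = 2^2·1; (2/5) = -1 since 5 mod 8 = 5, so (4/5) = (-1)^2·(1/5); sign now +1
(1/5) = 1; final value = sign = +1

1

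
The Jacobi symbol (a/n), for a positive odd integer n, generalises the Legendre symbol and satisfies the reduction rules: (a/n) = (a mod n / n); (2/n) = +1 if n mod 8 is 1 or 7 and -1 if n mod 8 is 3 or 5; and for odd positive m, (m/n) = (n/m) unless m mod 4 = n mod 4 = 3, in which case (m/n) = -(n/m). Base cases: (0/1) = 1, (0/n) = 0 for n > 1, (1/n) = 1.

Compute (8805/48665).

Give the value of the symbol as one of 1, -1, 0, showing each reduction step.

flip (8805/48665) -> (48665/8805): both odd, 8805 mod 4 = 1, 48665 mod 4 = 1, so the flip contributes +1; sign now +1
(48665/8805): 48665 mod 8805 = 4640, so (48665/8805) = (4640/8805)
factor out 2^5: 4640 = 2^5·145; with 8805 mod 8 = 5, (2/8805) = -1; sign now -1; continue with (145/8805)
flip (145/8805) -> (8805/145): both odd, 145 mod 4 = 1, 8805 mod 4 = 1, so the flip contributes +1; sign now -1
(8805/145): 8805 mod 145 = 105, so (8805/145) = (105/145)
flip (105/145) -> (145/105): both odd, 105 mod 4 = 1, 145 mod 4 = 1, so the flip contributes +1; sign now -1
(145/105): 145 mod 105 = 40, so (145/105) = (40/105)
factor out 2^3: 40 = 2^3·5; with 105 mod 8 = 1, (2/105) = +1; sign now -1; continue with (5/105)
flip (5/105) -> (105/5): both odd, 5 mod 4 = 1, 105 mod 4 = 1, so the flip contributes +1; sign now -1
(105/5): 105 mod 5 = 0, so (105/5) = (0/5)
reached (0/5); gcd(a, n) > 1, so (0/5) = 0 and the symbol is 0

0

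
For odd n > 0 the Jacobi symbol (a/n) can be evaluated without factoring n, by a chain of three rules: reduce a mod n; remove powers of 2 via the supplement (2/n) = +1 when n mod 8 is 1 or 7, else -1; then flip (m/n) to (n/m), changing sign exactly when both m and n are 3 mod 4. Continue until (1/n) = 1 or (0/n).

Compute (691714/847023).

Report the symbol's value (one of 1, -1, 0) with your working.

691714 = 2^1·345857; (2/847023) = +1 since 847023 mod 8 = 7, so (691714/847023) = (+1)^1·(345857/847023); sign now +1
reciprocity: (345857/847023) = +1·(847023/345857) since 345857 mod 4 = 1, 847023 mod 4 = 3; sign now +1
(847023/345857) = (155309/345857)   [reduce mod 345857]
reciprocity: (155309/345857) = +1·(345857/155309) since 155309 mod 4 = 1, 345857 mod 4 = 1; sign now +1
(345857/155309) = (35239/155309)   [reduce mod 155309]
reciprocity: (35239/155309) = +1·(155309/35239) since 35239 mod 4 = 3, 155309 mod 4 = 1; sign now +1
(155309/35239) = (14353/35239)   [reduce mod 35239]
reciprocity: (14353/35239) = +1·(35239/14353) since 14353 mod 4 = 1, 35239 mod 4 = 3; sign now +1
(35239/14353) = (6533/14353)   [reduce mod 14353]
reciprocity: (6533/14353) = +1·(14353/6533) since 6533 mod 4 = 1, 14353 mod 4 = 1; sign now +1
(14353/6533) = (1287/6533)   [reduce mod 6533]
reciprocity: (1287/6533) = +1·(6533/1287) since 1287 mod 4 = 3, 6533 mod 4 = 1; sign now +1
(6533/1287) = (98/1287)   [reduce mod 1287]
98 = 2^1·49; (2/1287) = +1 since 1287 mod 8 = 7, so (98/1287) = (+1)^1·(49/1287); sign now +1
reciprocity: (49/1287) = +1·(1287/49) since 49 mod 4 = 1, 1287 mod 4 = 3; sign now +1
(1287/49) = (13/49)   [reduce mod 49]
reciprocity: (13/49) = +1·(49/13) since 13 mod 4 = 1, 49 mod 4 = 1; sign now +1
(49/13) = (10/13)   [reduce mod 13]
10 = 2^1·5; (2/13) = -1 since 13 mod 8 = 5, so (10/13) = (-1)^1·(5/13); sign now -1
reciprocity: (5/13) = +1·(13/5) since 5 mod 4 = 1, 13 mod 4 = 1; sign now -1
(13/5) = (3/5)   [reduce mod 5]
reciprocity: (3/5) = +1·(5/3) since 3 mod 4 = 3, 5 mod 4 = 1; sign now -1
(5/3) = (2/3)   [reduce mod 3]
2 = 2^1·1; (2/3) = -1 since 3 mod 8 = 3, so (2/3) = (-1)^1·(1/3); sign now +1
(1/3) = 1; final value = sign = +1

1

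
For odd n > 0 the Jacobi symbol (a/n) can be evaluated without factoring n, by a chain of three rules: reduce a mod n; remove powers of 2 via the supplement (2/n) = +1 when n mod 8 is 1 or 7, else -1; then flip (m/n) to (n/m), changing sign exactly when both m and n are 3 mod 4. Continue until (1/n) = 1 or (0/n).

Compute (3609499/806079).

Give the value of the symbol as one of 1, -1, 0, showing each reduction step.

-1

(3609499/806079) = (385183/806079)   [reduce mod 806079]
reciprocity: (385183/806079) = -1·(806079/385183) since 385183 mod 4 = 3, 806079 mod 4 = 3; sign now -1
(806079/385183) = (35713/385183)   [reduce mod 385183]
reciprocity: (35713/385183) = +1·(385183/35713) since 35713 mod 4 = 1, 385183 mod 4 = 3; sign now -1
(385183/35713) = (28053/35713)   [reduce mod 35713]
reciprocity: (28053/35713) = +1·(35713/28053) since 28053 mod 4 = 1, 35713 mod 4 = 1; sign now -1
(35713/28053) = (7660/28053)   [reduce mod 28053]
7660 = 2^2·1915; (2/28053) = -1 since 28053 mod 8 = 5, so (7660/28053) = (-1)^2·(1915/28053); sign now -1
reciprocity: (1915/28053) = +1·(28053/1915) since 1915 mod 4 = 3, 28053 mod 4 = 1; sign now -1
(28053/1915) = (1243/1915)   [reduce mod 1915]
reciprocity: (1243/1915) = -1·(1915/1243) since 1243 mod 4 = 3, 1915 mod 4 = 3; sign now +1
(1915/1243) = (672/1243)   [reduce mod 1243]
672 = 2^5·21; (2/1243) = -1 since 1243 mod 8 = 3, so (672/1243) = (-1)^5·(21/1243); sign now -1
reciprocity: (21/1243) = +1·(1243/21) since 21 mod 4 = 1, 1243 mod 4 = 3; sign now -1
(1243/21) = (4/21)   [reduce mod 21]
4 = 2^2·1; (2/21) = -1 since 21 mod 8 = 5, so (4/21) = (-1)^2·(1/21); sign now -1
(1/21) = 1; final value = sign = -1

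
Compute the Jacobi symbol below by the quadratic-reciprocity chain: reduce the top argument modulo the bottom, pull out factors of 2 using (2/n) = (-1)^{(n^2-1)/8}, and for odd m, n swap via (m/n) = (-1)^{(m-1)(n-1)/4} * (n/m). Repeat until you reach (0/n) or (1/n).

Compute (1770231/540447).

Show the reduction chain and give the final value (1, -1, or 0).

0

(1770231/540447) = (148890/540447)   [reduce mod 540447]
148890 = 2^1·74445; (2/540447) = +1 since 540447 mod 8 = 7, so (148890/540447) = (+1)^1·(74445/540447); sign now +1
reciprocity: (74445/540447) = +1·(540447/74445) since 74445 mod 4 = 1, 540447 mod 4 = 3; sign now +1
(540447/74445) = (19332/74445)   [reduce mod 74445]
19332 = 2^2·4833; (2/74445) = -1 since 74445 mod 8 = 5, so (19332/74445) = (-1)^2·(4833/74445); sign now +1
reciprocity: (4833/74445) = +1·(74445/4833) since 4833 mod 4 = 1, 74445 mod 4 = 1; sign now +1
(74445/4833) = (1950/4833)   [reduce mod 4833]
1950 = 2^1·975; (2/4833) = +1 since 4833 mod 8 = 1, so (1950/4833) = (+1)^1·(975/4833); sign now +1
reciprocity: (975/4833) = +1·(4833/975) since 975 mod 4 = 3, 4833 mod 4 = 1; sign now +1
(4833/975) = (933/975)   [reduce mod 975]
reciprocity: (933/975) = +1·(975/933) since 933 mod 4 = 1, 975 mod 4 = 3; sign now +1
(975/933) = (42/933)   [reduce mod 933]
42 = 2^1·21; (2/933) = -1 since 933 mod 8 = 5, so (42/933) = (-1)^1·(21/933); sign now -1
reciprocity: (21/933) = +1·(933/21) since 21 mod 4 = 1, 933 mod 4 = 1; sign now -1
(933/21) = (9/21)   [reduce mod 21]
reciprocity: (9/21) = +1·(21/9) since 9 mod 4 = 1, 21 mod 4 = 1; sign now -1
(21/9) = (3/9)   [reduce mod 9]
reciprocity: (3/9) = +1·(9/3) since 3 mod 4 = 3, 9 mod 4 = 1; sign now -1
(9/3) = (0/3)   [reduce mod 3]
(0/3) = 0   [gcd(a, n) > 1]; final value = 0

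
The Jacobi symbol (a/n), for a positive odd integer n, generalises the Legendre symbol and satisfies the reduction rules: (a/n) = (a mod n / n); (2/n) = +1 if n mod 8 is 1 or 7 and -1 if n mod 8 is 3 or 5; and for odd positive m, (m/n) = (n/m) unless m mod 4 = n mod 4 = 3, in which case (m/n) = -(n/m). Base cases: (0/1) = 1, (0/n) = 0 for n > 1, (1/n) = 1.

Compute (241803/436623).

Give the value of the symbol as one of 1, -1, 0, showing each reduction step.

flip (241803/436623) -> (436623/241803): both odd, 241803 mod 4 = 3, 436623 mod 4 = 3, so the flip contributes -1; sign now -1
(436623/241803): 436623 mod 241803 = 194820, so (436623/241803) = (194820/241803)
factor out 2^2: 194820 = 2^2·48705; with 241803 mod 8 = 3, (2/241803) = -1; sign now -1; continue with (48705/241803)
flip (48705/241803) -> (241803/48705): both odd, 48705 mod 4 = 1, 241803 mod 4 = 3, so the flip contributes +1; sign now -1
(241803/48705): 241803 mod 48705 = 46983, so (241803/48705) = (46983/48705)
flip (46983/48705) -> (48705/46983): both odd, 46983 mod 4 = 3, 48705 mod 4 = 1, so the flip contributes +1; sign now -1
(48705/46983): 48705 mod 46983 = 1722, so (48705/46983) = (1722/46983)
factor out 2^1: 1722 = 2^1·861; with 46983 mod 8 = 7, (2/46983) = +1; sign now -1; continue with (861/46983)
flip (861/46983) -> (46983/861): both odd, 861 mod 4 = 1, 46983 mod 4 = 3, so the flip contributes +1; sign now -1
(46983/861): 46983 mod 861 = 489, so (46983/861) = (489/861)
flip (489/861) -> (861/489): both odd, 489 mod 4 = 1, 861 mod 4 = 1, so the flip contributes +1; sign now -1
(861/489): 861 mod 489 = 372, so (861/489) = (372/489)
factor out 2^2: 372 = 2^2·93; with 489 mod 8 = 1, (2/489) = +1; sign now -1; continue with (93/489)
flip (93/489) -> (489/93): both odd, 93 mod 4 = 1, 489 mod 4 = 1, so the flip contributes +1; sign now -1
(489/93): 489 mod 93 = 24, so (489/93) = (24/93)
factor out 2^3: 24 = 2^3·3; with 93 mod 8 = 5, (2/93) = -1; sign now +1; continue with (3/93)
flip (3/93) -> (93/3): both odd, 3 mod 4 = 3, 93 mod 4 = 1, so the flip contributes +1; sign now +1
(93/3): 93 mod 3 = 0, so (93/3) = (0/3)
reached (0/3); gcd(a, n) > 1, so (0/3) = 0 and the symbol is 0

0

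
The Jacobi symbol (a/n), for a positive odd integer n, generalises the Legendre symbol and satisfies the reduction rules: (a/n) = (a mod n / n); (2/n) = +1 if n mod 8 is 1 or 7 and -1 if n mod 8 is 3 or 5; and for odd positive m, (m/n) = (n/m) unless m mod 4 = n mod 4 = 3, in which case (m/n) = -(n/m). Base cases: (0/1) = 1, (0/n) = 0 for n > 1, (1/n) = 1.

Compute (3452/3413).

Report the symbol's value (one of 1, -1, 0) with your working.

1

(3452/3413) = (39/3413)   [reduce mod 3413]
reciprocity: (39/3413) = +1·(3413/39) since 39 mod 4 = 3, 3413 mod 4 = 1; sign now +1
(3413/39) = (20/39)   [reduce mod 39]
20 = 2^2·5; (2/39) = +1 since 39 mod 8 = 7, so (20/39) = (+1)^2·(5/39); sign now +1
reciprocity: (5/39) = +1·(39/5) since 5 mod 4 = 1, 39 mod 4 = 3; sign now +1
(39/5) = (4/5)   [reduce mod 5]
4 = 2^2·1; (2/5) = -1 since 5 mod 8 = 5, so (4/5) = (-1)^2·(1/5); sign now +1
(1/5) = 1; final value = sign = +1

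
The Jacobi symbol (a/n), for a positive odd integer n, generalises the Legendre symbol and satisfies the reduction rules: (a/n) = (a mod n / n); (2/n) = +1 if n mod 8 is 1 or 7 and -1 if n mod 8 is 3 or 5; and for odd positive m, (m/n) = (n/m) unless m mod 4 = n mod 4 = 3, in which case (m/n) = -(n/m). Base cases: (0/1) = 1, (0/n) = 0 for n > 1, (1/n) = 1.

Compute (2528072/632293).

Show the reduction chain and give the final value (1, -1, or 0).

-1

(2528072/632293) = (631193/632293)   [reduce mod 632293]
reciprocity: (631193/632293) = +1·(632293/631193) since 631193 mod 4 = 1, 632293 mod 4 = 1; sign now +1
(632293/631193) = (1100/631193)   [reduce mod 631193]
1100 = 2^2·275; (2/631193) = +1 since 631193 mod 8 = 1, so (1100/631193) = (+1)^2·(275/631193); sign now +1
reciprocity: (275/631193) = +1·(631193/275) since 275 mod 4 = 3, 631193 mod 4 = 1; sign now +1
(631193/275) = (68/275)   [reduce mod 275]
68 = 2^2·17; (2/275) = -1 since 275 mod 8 = 3, so (68/275) = (-1)^2·(17/275); sign now +1
reciprocity: (17/275) = +1·(275/17) since 17 mod 4 = 1, 275 mod 4 = 3; sign now +1
(275/17) = (3/17)   [reduce mod 17]
reciprocity: (3/17) = +1·(17/3) since 3 mod 4 = 3, 17 mod 4 = 1; sign now +1
(17/3) = (2/3)   [reduce mod 3]
2 = 2^1·1; (2/3) = -1 since 3 mod 8 = 3, so (2/3) = (-1)^1·(1/3); sign now -1
(1/3) = 1; final value = sign = -1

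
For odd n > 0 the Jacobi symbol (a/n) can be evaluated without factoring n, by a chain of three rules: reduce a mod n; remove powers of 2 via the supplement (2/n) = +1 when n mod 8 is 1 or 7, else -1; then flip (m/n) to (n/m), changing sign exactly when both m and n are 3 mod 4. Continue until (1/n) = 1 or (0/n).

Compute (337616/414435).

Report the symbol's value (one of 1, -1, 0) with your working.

factor out 2^4: 337616 = 2^4·21101; with 414435 mod 8 = 3, (2/414435) = -1; sign now +1; continue with (21101/414435)
flip (21101/414435) -> (414435/21101): both odd, 21101 mod 4 = 1, 414435 mod 4 = 3, so the flip contributes +1; sign now +1
(414435/21101): 414435 mod 21101 = 13516, so (414435/21101) = (13516/21101)
factor out 2^2: 13516 = 2^2·3379; with 21101 mod 8 = 5, (2/21101) = -1; sign now +1; continue with (3379/21101)
flip (3379/21101) -> (21101/3379): both odd, 3379 mod 4 = 3, 21101 mod 4 = 1, so the flip contributes +1; sign now +1
(21101/3379): 21101 mod 3379 = 827, so (21101/3379) = (827/3379)
flip (827/3379) -> (3379/827): both odd, 827 mod 4 = 3, 3379 mod 4 = 3, so the flip contributes -1; sign now -1
(3379/827): 3379 mod 827 = 71, so (3379/827) = (71/827)
flip (71/827) -> (827/71): both odd, 71 mod 4 = 3, 827 mod 4 = 3, so the flip contributes -1; sign now +1
(827/71): 827 mod 71 = 46, so (827/71) = (46/71)
factor out 2^1: 46 = 2^1·23; with 71 mod 8 = 7, (2/71) = +1; sign now +1; continue with (23/71)
flip (23/71) -> (71/23): both odd, 23 mod 4 = 3, 71 mod 4 = 3, so the flip contributes -1; sign now -1
(71/23): 71 mod 23 = 2, so (71/23) = (2/23)
factor out 2^1: 2 = 2^1·1; with 23 mod 8 = 7, (2/23) = +1; sign now -1; continue with (1/23)
reached (1/23) = 1, so the symbol is -1

-1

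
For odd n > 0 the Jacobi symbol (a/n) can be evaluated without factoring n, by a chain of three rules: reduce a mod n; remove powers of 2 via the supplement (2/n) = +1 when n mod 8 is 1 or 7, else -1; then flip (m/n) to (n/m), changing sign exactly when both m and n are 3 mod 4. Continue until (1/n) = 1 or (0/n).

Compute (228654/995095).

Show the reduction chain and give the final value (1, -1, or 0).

-1

228654 = 2^1·114327; (2/995095) = +1 since 995095 mod 8 = 7, so (228654/995095) = (+1)^1·(114327/995095); sign now +1
reciprocity: (114327/995095) = -1·(995095/114327) since 114327 mod 4 = 3, 995095 mod 4 = 3; sign now -1
(995095/114327) = (80479/114327)   [reduce mod 114327]
reciprocity: (80479/114327) = -1·(114327/80479) since 80479 mod 4 = 3, 114327 mod 4 = 3; sign now +1
(114327/80479) = (33848/80479)   [reduce mod 80479]
33848 = 2^3·4231; (2/80479) = +1 since 80479 mod 8 = 7, so (33848/80479) = (+1)^3·(4231/80479); sign now +1
reciprocity: (4231/80479) = -1·(80479/4231) since 4231 mod 4 = 3, 80479 mod 4 = 3; sign now -1
(80479/4231) = (90/4231)   [reduce mod 4231]
90 = 2^1·45; (2/4231) = +1 since 4231 mod 8 = 7, so (90/4231) = (+1)^1·(45/4231); sign now -1
reciprocity: (45/4231) = +1·(4231/45) since 45 mod 4 = 1, 4231 mod 4 = 3; sign now -1
(4231/45) = (1/45)   [reduce mod 45]
(1/45) = 1; final value = sign = -1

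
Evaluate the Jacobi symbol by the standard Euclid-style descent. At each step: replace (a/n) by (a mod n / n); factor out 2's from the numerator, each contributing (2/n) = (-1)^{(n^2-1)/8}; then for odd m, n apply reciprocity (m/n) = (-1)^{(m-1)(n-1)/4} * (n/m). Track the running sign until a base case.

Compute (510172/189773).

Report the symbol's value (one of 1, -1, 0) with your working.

(510172/189773): 510172 mod 189773 = 130626, so (510172/189773) = (130626/189773)
factor out 2^1: 130626 = 2^1·65313; with 189773 mod 8 = 5, (2/189773) = -1; sign now -1; continue with (65313/189773)
flip (65313/189773) -> (189773/65313): both odd, 65313 mod 4 = 1, 189773 mod 4 = 1, so the flip contributes +1; sign now -1
(189773/65313): 189773 mod 65313 = 59147, so (189773/65313) = (59147/65313)
flip (59147/65313) -> (65313/59147): both odd, 59147 mod 4 = 3, 65313 mod 4 = 1, so the flip contributes +1; sign now -1
(65313/59147): 65313 mod 59147 = 6166, so (65313/59147) = (6166/59147)
factor out 2^1: 6166 = 2^1·3083; with 59147 mod 8 = 3, (2/59147) = -1; sign now +1; continue with (3083/59147)
flip (3083/59147) -> (59147/3083): both odd, 3083 mod 4 = 3, 59147 mod 4 = 3, so the flip contributes -1; sign now -1
(59147/3083): 59147 mod 3083 = 570, so (59147/3083) = (570/3083)
factor out 2^1: 570 = 2^1·285; with 3083 mod 8 = 3, (2/3083) = -1; sign now +1; continue with (285/3083)
flip (285/3083) -> (3083/285): both odd, 285 mod 4 = 1, 3083 mod 4 = 3, so the flip contributes +1; sign now +1
(3083/285): 3083 mod 285 = 233, so (3083/285) = (233/285)
flip (233/285) -> (285/233): both odd, 233 mod 4 = 1, 285 mod 4 = 1, so the flip contributes +1; sign now +1
(285/233): 285 mod 233 = 52, so (285/233) = (52/233)
factor out 2^2: 52 = 2^2·13; with 233 mod 8 = 1, (2/233) = +1; sign now +1; continue with (13/233)
flip (13/233) -> (233/13): both odd, 13 mod 4 = 1, 233 mod 4 = 1, so the flip contributes +1; sign now +1
(233/13): 233 mod 13 = 12, so (233/13) = (12/13)
factor out 2^2: 12 = 2^2·3; with 13 mod 8 = 5, (2/13) = -1; sign now +1; continue with (3/13)
flip (3/13) -> (13/3): both odd, 3 mod 4 = 3, 13 mod 4 = 1, so the flip contributes +1; sign now +1
(13/3): 13 mod 3 = 1, so (13/3) = (1/3)
reached (1/3) = 1, so the symbol is +1

1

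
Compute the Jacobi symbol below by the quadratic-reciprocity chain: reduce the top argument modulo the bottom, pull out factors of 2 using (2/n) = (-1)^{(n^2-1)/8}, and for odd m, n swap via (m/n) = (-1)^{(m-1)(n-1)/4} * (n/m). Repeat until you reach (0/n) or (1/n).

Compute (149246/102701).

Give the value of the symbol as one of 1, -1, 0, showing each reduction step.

(149246/102701) = (46545/102701)   [reduce mod 102701]
reciprocity: (46545/102701) = +1·(102701/46545) since 46545 mod 4 = 1, 102701 mod 4 = 1; sign now +1
(102701/46545) = (9611/46545)   [reduce mod 46545]
reciprocity: (9611/46545) = +1·(46545/9611) since 9611 mod 4 = 3, 46545 mod 4 = 1; sign now +1
(46545/9611) = (8101/9611)   [reduce mod 9611]
reciprocity: (8101/9611) = +1·(9611/8101) since 8101 mod 4 = 1, 9611 mod 4 = 3; sign now +1
(9611/8101) = (1510/8101)   [reduce mod 8101]
1510 = 2^1·755; (2/8101) = -1 since 8101 mod 8 = 5, so (1510/8101) = (-1)^1·(755/8101); sign now -1
reciprocity: (755/8101) = +1·(8101/755) since 755 mod 4 = 3, 8101 mod 4 = 1; sign now -1
(8101/755) = (551/755)   [reduce mod 755]
reciprocity: (551/755) = -1·(755/551) since 551 mod 4 = 3, 755 mod 4 = 3; sign now +1
(755/551) = (204/551)   [reduce mod 551]
204 = 2^2·51; (2/551) = +1 since 551 mod 8 = 7, so (204/551) = (+1)^2·(51/551); sign now +1
reciprocity: (51/551) = -1·(551/51) since 51 mod 4 = 3, 551 mod 4 = 3; sign now -1
(551/51) = (41/51)   [reduce mod 51]
reciprocity: (41/51) = +1·(51/41) since 41 mod 4 = 1, 51 mod 4 = 3; sign now -1
(51/41) = (10/41)   [reduce mod 41]
10 = 2^1·5; (2/41) = +1 since 41 mod 8 = 1, so (10/41) = (+1)^1·(5/41); sign now -1
reciprocity: (5/41) = +1·(41/5) since 5 mod 4 = 1, 41 mod 4 = 1; sign now -1
(41/5) = (1/5)   [reduce mod 5]
(1/5) = 1; final value = sign = -1

-1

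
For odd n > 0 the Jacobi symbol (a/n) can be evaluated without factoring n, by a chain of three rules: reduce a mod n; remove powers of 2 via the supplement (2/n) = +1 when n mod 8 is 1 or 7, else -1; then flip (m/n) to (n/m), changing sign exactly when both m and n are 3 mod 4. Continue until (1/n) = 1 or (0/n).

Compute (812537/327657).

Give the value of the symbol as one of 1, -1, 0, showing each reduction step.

(812537/327657): 812537 mod 327657 = 157223, so (812537/327657) = (157223/327657)
flip (157223/327657) -> (327657/157223): both odd, 157223 mod 4 = 3, 327657 mod 4 = 1, so the flip contributes +1; sign now +1
(327657/157223): 327657 mod 157223 = 13211, so (327657/157223) = (13211/157223)
flip (13211/157223) -> (157223/13211): both odd, 13211 mod 4 = 3, 157223 mod 4 = 3, so the flip contributes -1; sign now -1
(157223/13211): 157223 mod 13211 = 11902, so (157223/13211) = (11902/13211)
factor out 2^1: 11902 = 2^1·5951; with 13211 mod 8 = 3, (2/13211) = -1; sign now +1; continue with (5951/13211)
flip (5951/13211) -> (13211/5951): both odd, 5951 mod 4 = 3, 13211 mod 4 = 3, so the flip contributes -1; sign now -1
(13211/5951): 13211 mod 5951 = 1309, so (13211/5951) = (1309/5951)
flip (1309/5951) -> (5951/1309): both odd, 1309 mod 4 = 1, 5951 mod 4 = 3, so the flip contributes +1; sign now -1
(5951/1309): 5951 mod 1309 = 715, so (5951/1309) = (715/1309)
flip (715/1309) -> (1309/715): both odd, 715 mod 4 = 3, 1309 mod 4 = 1, so the flip contributes +1; sign now -1
(1309/715): 1309 mod 715 = 594, so (1309/715) = (594/715)
factor out 2^1: 594 = 2^1·297; with 715 mod 8 = 3, (2/715) = -1; sign now +1; continue with (297/715)
flip (297/715) -> (715/297): both odd, 297 mod 4 = 1, 715 mod 4 = 3, so the flip contributes +1; sign now +1
(715/297): 715 mod 297 = 121, so (715/297) = (121/297)
flip (121/297) -> (297/121): both odd, 121 mod 4 = 1, 297 mod 4 = 1, so the flip contributes +1; sign now +1
(297/121): 297 mod 121 = 55, so (297/121) = (55/121)
flip (55/121) -> (121/55): both odd, 55 mod 4 = 3, 121 mod 4 = 1, so the flip contributes +1; sign now +1
(121/55): 121 mod 55 = 11, so (121/55) = (11/55)
flip (11/55) -> (55/11): both odd, 11 mod 4 = 3, 55 mod 4 = 3, so the flip contributes -1; sign now -1
(55/11): 55 mod 11 = 0, so (55/11) = (0/11)
reached (0/11); gcd(a, n) > 1, so (0/11) = 0 and the symbol is 0

0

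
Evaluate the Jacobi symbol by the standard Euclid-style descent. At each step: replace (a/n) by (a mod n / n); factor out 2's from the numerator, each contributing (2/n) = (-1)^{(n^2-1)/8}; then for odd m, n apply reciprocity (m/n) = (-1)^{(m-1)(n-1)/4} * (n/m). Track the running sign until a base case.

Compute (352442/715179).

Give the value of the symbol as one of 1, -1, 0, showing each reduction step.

factor out 2^1: 352442 = 2^1·176221; with 715179 mod 8 = 3, (2/715179) = -1; sign now -1; continue with (176221/715179)
flip (176221/715179) -> (715179/176221): both odd, 176221 mod 4 = 1, 715179 mod 4 = 3, so the flip contributes +1; sign now -1
(715179/176221): 715179 mod 176221 = 10295, so (715179/176221) = (10295/176221)
flip (10295/176221) -> (176221/10295): both odd, 10295 mod 4 = 3, 176221 mod 4 = 1, so the flip contributes +1; sign now -1
(176221/10295): 176221 mod 10295 = 1206, so (176221/10295) = (1206/10295)
factor out 2^1: 1206 = 2^1·603; with 10295 mod 8 = 7, (2/10295) = +1; sign now -1; continue with (603/10295)
flip (603/10295) -> (10295/603): both odd, 603 mod 4 = 3, 10295 mod 4 = 3, so the flip contributes -1; sign now +1
(10295/603): 10295 mod 603 = 44, so (10295/603) = (44/603)
factor out 2^2: 44 = 2^2·11; with 603 mod 8 = 3, (2/603) = -1; sign now +1; continue with (11/603)
flip (11/603) -> (603/11): both odd, 11 mod 4 = 3, 603 mod 4 = 3, so the flip contributes -1; sign now -1
(603/11): 603 mod 11 = 9, so (603/11) = (9/11)
flip (9/11) -> (11/9): both odd, 9 mod 4 = 1, 11 mod 4 = 3, so the flip contributes +1; sign now -1
(11/9): 11 mod 9 = 2, so (11/9) = (2/9)
factor out 2^1: 2 = 2^1·1; with 9 mod 8 = 1, (2/9) = +1; sign now -1; continue with (1/9)
reached (1/9) = 1, so the symbol is -1

-1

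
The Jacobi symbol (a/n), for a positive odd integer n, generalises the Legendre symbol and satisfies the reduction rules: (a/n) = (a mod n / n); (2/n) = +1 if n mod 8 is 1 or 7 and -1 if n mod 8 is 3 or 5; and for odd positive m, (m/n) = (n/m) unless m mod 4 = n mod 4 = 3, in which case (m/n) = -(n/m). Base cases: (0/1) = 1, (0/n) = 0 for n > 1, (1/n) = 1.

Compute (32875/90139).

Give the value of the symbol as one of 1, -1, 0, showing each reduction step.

1

reciprocity: (32875/90139) = -1·(90139/32875) since 32875 mod 4 = 3, 90139 mod 4 = 3; sign now -1
(90139/32875) = (24389/32875)   [reduce mod 32875]
reciprocity: (24389/32875) = +1·(32875/24389) since 24389 mod 4 = 1, 32875 mod 4 = 3; sign now -1
(32875/24389) = (8486/24389)   [reduce mod 24389]
8486 = 2^1·4243; (2/24389) = -1 since 24389 mod 8 = 5, so (8486/24389) = (-1)^1·(4243/24389); sign now +1
reciprocity: (4243/24389) = +1·(24389/4243) since 4243 mod 4 = 3, 24389 mod 4 = 1; sign now +1
(24389/4243) = (3174/4243)   [reduce mod 4243]
3174 = 2^1·1587; (2/4243) = -1 since 4243 mod 8 = 3, so (3174/4243) = (-1)^1·(1587/4243); sign now -1
reciprocity: (1587/4243) = -1·(4243/1587) since 1587 mod 4 = 3, 4243 mod 4 = 3; sign now +1
(4243/1587) = (1069/1587)   [reduce mod 1587]
reciprocity: (1069/1587) = +1·(1587/1069) since 1069 mod 4 = 1, 1587 mod 4 = 3; sign now +1
(1587/1069) = (518/1069)   [reduce mod 1069]
518 = 2^1·259; (2/1069) = -1 since 1069 mod 8 = 5, so (518/1069) = (-1)^1·(259/1069); sign now -1
reciprocity: (259/1069) = +1·(1069/259) since 259 mod 4 = 3, 1069 mod 4 = 1; sign now -1
(1069/259) = (33/259)   [reduce mod 259]
reciprocity: (33/259) = +1·(259/33) since 33 mod 4 = 1, 259 mod 4 = 3; sign now -1
(259/33) = (28/33)   [reduce mod 33]
28 = 2^2·7; (2/33) = +1 since 33 mod 8 = 1, so (28/33) = (+1)^2·(7/33); sign now -1
reciprocity: (7/33) = +1·(33/7) since 7 mod 4 = 3, 33 mod 4 = 1; sign now -1
(33/7) = (5/7)   [reduce mod 7]
reciprocity: (5/7) = +1·(7/5) since 5 mod 4 = 1, 7 mod 4 = 3; sign now -1
(7/5) = (2/5)   [reduce mod 5]
2 = 2^1·1; (2/5) = -1 since 5 mod 8 = 5, so (2/5) = (-1)^1·(1/5); sign now +1
(1/5) = 1; final value = sign = +1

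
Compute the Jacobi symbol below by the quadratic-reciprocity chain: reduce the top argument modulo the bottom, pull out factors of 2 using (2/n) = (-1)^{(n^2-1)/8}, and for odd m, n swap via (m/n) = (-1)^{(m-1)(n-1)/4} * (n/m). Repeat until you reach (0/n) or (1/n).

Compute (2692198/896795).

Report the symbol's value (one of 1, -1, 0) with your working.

(2692198/896795): 2692198 mod 896795 = 1813, so (2692198/896795) = (1813/896795)
flip (1813/896795) -> (896795/1813): both odd, 1813 mod 4 = 1, 896795 mod 4 = 3, so the flip contributes +1; sign now +1
(896795/1813): 896795 mod 1813 = 1173, so (896795/1813) = (1173/1813)
flip (1173/1813) -> (1813/1173): both odd, 1173 mod 4 = 1, 1813 mod 4 = 1, so the flip contributes +1; sign now +1
(1813/1173): 1813 mod 1173 = 640, so (1813/1173) = (640/1173)
factor out 2^7: 640 = 2^7·5; with 1173 mod 8 = 5, (2/1173) = -1; sign now -1; continue with (5/1173)
flip (5/1173) -> (1173/5): both odd, 5 mod 4 = 1, 1173 mod 4 = 1, so the flip contributes +1; sign now -1
(1173/5): 1173 mod 5 = 3, so (1173/5) = (3/5)
flip (3/5) -> (5/3): both odd, 3 mod 4 = 3, 5 mod 4 = 1, so the flip contributes +1; sign now -1
(5/3): 5 mod 3 = 2, so (5/3) = (2/3)
factor out 2^1: 2 = 2^1·1; with 3 mod 8 = 3, (2/3) = -1; sign now +1; continue with (1/3)
reached (1/3) = 1, so the symbol is +1

1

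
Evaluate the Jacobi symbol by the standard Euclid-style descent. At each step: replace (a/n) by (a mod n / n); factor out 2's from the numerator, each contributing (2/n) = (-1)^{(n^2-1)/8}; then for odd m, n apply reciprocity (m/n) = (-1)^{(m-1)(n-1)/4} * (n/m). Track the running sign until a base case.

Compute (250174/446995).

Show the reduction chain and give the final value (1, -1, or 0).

-1

250174 = 2^1·125087; (2/446995) = -1 since 446995 mod 8 = 3, so (250174/446995) = (-1)^1·(125087/446995); sign now -1
reciprocity: (125087/446995) = -1·(446995/125087) since 125087 mod 4 = 3, 446995 mod 4 = 3; sign now +1
(446995/125087) = (71734/125087)   [reduce mod 125087]
71734 = 2^1·35867; (2/125087) = +1 since 125087 mod 8 = 7, so (71734/125087) = (+1)^1·(35867/125087); sign now +1
reciprocity: (35867/125087) = -1·(125087/35867) since 35867 mod 4 = 3, 125087 mod 4 = 3; sign now -1
(125087/35867) = (17486/35867)   [reduce mod 35867]
17486 = 2^1·8743; (2/35867) = -1 since 35867 mod 8 = 3, so (17486/35867) = (-1)^1·(8743/35867); sign now +1
reciprocity: (8743/35867) = -1·(35867/8743) since 8743 mod 4 = 3, 35867 mod 4 = 3; sign now -1
(35867/8743) = (895/8743)   [reduce mod 8743]
reciprocity: (895/8743) = -1·(8743/895) since 895 mod 4 = 3, 8743 mod 4 = 3; sign now +1
(8743/895) = (688/895)   [reduce mod 895]
688 = 2^4·43; (2/895) = +1 since 895 mod 8 = 7, so (688/895) = (+1)^4·(43/895); sign now +1
reciprocity: (43/895) = -1·(895/43) since 43 mod 4 = 3, 895 mod 4 = 3; sign now -1
(895/43) = (35/43)   [reduce mod 43]
reciprocity: (35/43) = -1·(43/35) since 35 mod 4 = 3, 43 mod 4 = 3; sign now +1
(43/35) = (8/35)   [reduce mod 35]
8 = 2^3·1; (2/35) = -1 since 35 mod 8 = 3, so (8/35) = (-1)^3·(1/35); sign now -1
(1/35) = 1; final value = sign = -1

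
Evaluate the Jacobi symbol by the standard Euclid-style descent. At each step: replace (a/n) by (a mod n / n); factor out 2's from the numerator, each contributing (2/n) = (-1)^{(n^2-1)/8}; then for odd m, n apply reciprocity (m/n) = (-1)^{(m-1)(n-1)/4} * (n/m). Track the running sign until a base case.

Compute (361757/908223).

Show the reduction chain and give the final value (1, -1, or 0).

reciprocity: (361757/908223) = +1·(908223/361757) since 361757 mod 4 = 1, 908223 mod 4 = 3; sign now +1
(908223/361757) = (184709/361757)   [reduce mod 361757]
reciprocity: (184709/361757) = +1·(361757/184709) since 184709 mod 4 = 1, 361757 mod 4 = 1; sign now +1
(361757/184709) = (177048/184709)   [reduce mod 184709]
177048 = 2^3·22131; (2/184709) = -1 since 184709 mod 8 = 5, so (177048/184709) = (-1)^3·(22131/184709); sign now -1
reciprocity: (22131/184709) = +1·(184709/22131) since 22131 mod 4 = 3, 184709 mod 4 = 1; sign now -1
(184709/22131) = (7661/22131)   [reduce mod 22131]
reciprocity: (7661/22131) = +1·(22131/7661) since 7661 mod 4 = 1, 22131 mod 4 = 3; sign now -1
(22131/7661) = (6809/7661)   [reduce mod 7661]
reciprocity: (6809/7661) = +1·(7661/6809) since 6809 mod 4 = 1, 7661 mod 4 = 1; sign now -1
(7661/6809) = (852/6809)   [reduce mod 6809]
852 = 2^2·213; (2/6809) = +1 since 6809 mod 8 = 1, so (852/6809) = (+1)^2·(213/6809); sign now -1
reciprocity: (213/6809) = +1·(6809/213) since 213 mod 4 = 1, 6809 mod 4 = 1; sign now -1
(6809/213) = (206/213)   [reduce mod 213]
206 = 2^1·103; (2/213) = -1 since 213 mod 8 = 5, so (206/213) = (-1)^1·(103/213); sign now +1
reciprocity: (103/213) = +1·(213/103) since 103 mod 4 = 3, 213 mod 4 = 1; sign now +1
(213/103) = (7/103)   [reduce mod 103]
reciprocity: (7/103) = -1·(103/7) since 7 mod 4 = 3, 103 mod 4 = 3; sign now -1
(103/7) = (5/7)   [reduce mod 7]
reciprocity: (5/7) = +1·(7/5) since 5 mod 4 = 1, 7 mod 4 = 3; sign now -1
(7/5) = (2/5)   [reduce mod 5]
2 = 2^1·1; (2/5) = -1 since 5 mod 8 = 5, so (2/5) = (-1)^1·(1/5); sign now +1
(1/5) = 1; final value = sign = +1

1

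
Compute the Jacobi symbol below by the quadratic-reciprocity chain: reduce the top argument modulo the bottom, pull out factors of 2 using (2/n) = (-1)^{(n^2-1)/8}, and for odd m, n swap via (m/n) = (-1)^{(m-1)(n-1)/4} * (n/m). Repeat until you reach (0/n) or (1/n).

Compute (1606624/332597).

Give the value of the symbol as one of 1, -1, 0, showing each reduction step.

(1606624/332597): 1606624 mod 332597 = 276236, so (1606624/332597) = (276236/332597)
factor out 2^2: 276236 = 2^2·69059; with 332597 mod 8 = 5, (2/332597) = -1; sign now +1; continue with (69059/332597)
flip (69059/332597) -> (332597/69059): both odd, 69059 mod 4 = 3, 332597 mod 4 = 1, so the flip contributes +1; sign now +1
(332597/69059): 332597 mod 69059 = 56361, so (332597/69059) = (56361/69059)
flip (56361/69059) -> (69059/56361): both odd, 56361 mod 4 = 1, 69059 mod 4 = 3, so the flip contributes +1; sign now +1
(69059/56361): 69059 mod 56361 = 12698, so (69059/56361) = (12698/56361)
factor out 2^1: 12698 = 2^1·6349; with 56361 mod 8 = 1, (2/56361) = +1; sign now +1; continue with (6349/56361)
flip (6349/56361) -> (56361/6349): both odd, 6349 mod 4 = 1, 56361 mod 4 = 1, so the flip contributes +1; sign now +1
(56361/6349): 56361 mod 6349 = 5569, so (56361/6349) = (5569/6349)
flip (5569/6349) -> (6349/5569): both odd, 5569 mod 4 = 1, 6349 mod 4 = 1, so the flip contributes +1; sign now +1
(6349/5569): 6349 mod 5569 = 780, so (6349/5569) = (780/5569)
factor out 2^2: 780 = 2^2·195; with 5569 mod 8 = 1, (2/5569) = +1; sign now +1; continue with (195/5569)
flip (195/5569) -> (5569/195): both odd, 195 mod 4 = 3, 5569 mod 4 = 1, so the flip contributes +1; sign now +1
(5569/195): 5569 mod 195 = 109, so (5569/195) = (109/195)
flip (109/195) -> (195/109): both odd, 109 mod 4 = 1, 195 mod 4 = 3, so the flip contributes +1; sign now +1
(195/109): 195 mod 109 = 86, so (195/109) = (86/109)
factor out 2^1: 86 = 2^1·43; with 109 mod 8 = 5, (2/109) = -1; sign now -1; continue with (43/109)
flip (43/109) -> (109/43): both odd, 43 mod 4 = 3, 109 mod 4 = 1, so the flip contributes +1; sign now -1
(109/43): 109 mod 43 = 23, so (109/43) = (23/43)
flip (23/43) -> (43/23): both odd, 23 mod 4 = 3, 43 mod 4 = 3, so the flip contributes -1; sign now +1
(43/23): 43 mod 23 = 20, so (43/23) = (20/23)
factor out 2^2: 20 = 2^2·5; with 23 mod 8 = 7, (2/23) = +1; sign now +1; continue with (5/23)
flip (5/23) -> (23/5): both odd, 5 mod 4 = 1, 23 mod 4 = 3, so the flip contributes +1; sign now +1
(23/5): 23 mod 5 = 3, so (23/5) = (3/5)
flip (3/5) -> (5/3): both odd, 3 mod 4 = 3, 5 mod 4 = 1, so the flip contributes +1; sign now +1
(5/3): 5 mod 3 = 2, so (5/3) = (2/3)
factor out 2^1: 2 = 2^1·1; with 3 mod 8 = 3, (2/3) = -1; sign now -1; continue with (1/3)
reached (1/3) = 1, so the symbol is -1

-1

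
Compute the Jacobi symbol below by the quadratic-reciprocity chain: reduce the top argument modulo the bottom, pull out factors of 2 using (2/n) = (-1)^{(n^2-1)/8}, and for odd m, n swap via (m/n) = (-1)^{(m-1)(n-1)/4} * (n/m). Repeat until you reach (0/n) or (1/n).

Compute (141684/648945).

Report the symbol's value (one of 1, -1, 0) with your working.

factor out 2^2: 141684 = 2^2·35421; with 648945 mod 8 = 1, (2/648945) = +1; sign now +1; continue with (35421/648945)
flip (35421/648945) -> (648945/35421): both odd, 35421 mod 4 = 1, 648945 mod 4 = 1, so the flip contributes +1; sign now +1
(648945/35421): 648945 mod 35421 = 11367, so (648945/35421) = (11367/35421)
flip (11367/35421) -> (35421/11367): both odd, 11367 mod 4 = 3, 35421 mod 4 = 1, so the flip contributes +1; sign now +1
(35421/11367): 35421 mod 11367 = 1320, so (35421/11367) = (1320/11367)
factor out 2^3: 1320 = 2^3·165; with 11367 mod 8 = 7, (2/11367) = +1; sign now +1; continue with (165/11367)
flip (165/11367) -> (11367/165): both odd, 165 mod 4 = 1, 11367 mod 4 = 3, so the flip contributes +1; sign now +1
(11367/165): 11367 mod 165 = 147, so (11367/165) = (147/165)
flip (147/165) -> (165/147): both odd, 147 mod 4 = 3, 165 mod 4 = 1, so the flip contributes +1; sign now +1
(165/147): 165 mod 147 = 18, so (165/147) = (18/147)
factor out 2^1: 18 = 2^1·9; with 147 mod 8 = 3, (2/147) = -1; sign now -1; continue with (9/147)
flip (9/147) -> (147/9): both odd, 9 mod 4 = 1, 147 mod 4 = 3, so the flip contributes +1; sign now -1
(147/9): 147 mod 9 = 3, so (147/9) = (3/9)
flip (3/9) -> (9/3): both odd, 3 mod 4 = 3, 9 mod 4 = 1, so the flip contributes +1; sign now -1
(9/3): 9 mod 3 = 0, so (9/3) = (0/3)
reached (0/3); gcd(a, n) > 1, so (0/3) = 0 and the symbol is 0

0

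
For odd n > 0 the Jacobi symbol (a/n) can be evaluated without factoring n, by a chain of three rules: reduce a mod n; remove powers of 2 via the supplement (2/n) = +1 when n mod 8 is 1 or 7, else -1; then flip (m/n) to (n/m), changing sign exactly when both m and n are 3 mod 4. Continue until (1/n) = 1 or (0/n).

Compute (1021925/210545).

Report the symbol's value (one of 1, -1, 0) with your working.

(1021925/210545): 1021925 mod 210545 = 179745, so (1021925/210545) = (179745/210545)
flip (179745/210545) -> (210545/179745): both odd, 179745 mod 4 = 1, 210545 mod 4 = 1, so the flip contributes +1; sign now +1
(210545/179745): 210545 mod 179745 = 30800, so (210545/179745) = (30800/179745)
factor out 2^4: 30800 = 2^4·1925; with 179745 mod 8 = 1, (2/179745) = +1; sign now +1; continue with (1925/179745)
flip (1925/179745) -> (179745/1925): both odd, 1925 mod 4 = 1, 179745 mod 4 = 1, so the flip contributes +1; sign now +1
(179745/1925): 179745 mod 1925 = 720, so (179745/1925) = (720/1925)
factor out 2^4: 720 = 2^4·45; with 1925 mod 8 = 5, (2/1925) = -1; sign now +1; continue with (45/1925)
flip (45/1925) -> (1925/45): both odd, 45 mod 4 = 1, 1925 mod 4 = 1, so the flip contributes +1; sign now +1
(1925/45): 1925 mod 45 = 35, so (1925/45) = (35/45)
flip (35/45) -> (45/35): both odd, 35 mod 4 = 3, 45 mod 4 = 1, so the flip contributes +1; sign now +1
(45/35): 45 mod 35 = 10, so (45/35) = (10/35)
factor out 2^1: 10 = 2^1·5; with 35 mod 8 = 3, (2/35) = -1; sign now -1; continue with (5/35)
flip (5/35) -> (35/5): both odd, 5 mod 4 = 1, 35 mod 4 = 3, so the flip contributes +1; sign now -1
(35/5): 35 mod 5 = 0, so (35/5) = (0/5)
reached (0/5); gcd(a, n) > 1, so (0/5) = 0 and the symbol is 0

0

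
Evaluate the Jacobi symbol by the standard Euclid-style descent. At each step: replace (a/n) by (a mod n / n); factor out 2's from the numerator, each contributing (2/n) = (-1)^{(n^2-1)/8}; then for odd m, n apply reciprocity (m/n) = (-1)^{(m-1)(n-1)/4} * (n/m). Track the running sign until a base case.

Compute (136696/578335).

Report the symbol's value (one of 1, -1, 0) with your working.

1

136696 = 2^3·17087; (2/578335) = +1 since 578335 mod 8 = 7, so (136696/578335) = (+1)^3·(17087/578335); sign now +1
reciprocity: (17087/578335) = -1·(578335/17087) since 17087 mod 4 = 3, 578335 mod 4 = 3; sign now -1
(578335/17087) = (14464/17087)   [reduce mod 17087]
14464 = 2^7·113; (2/17087) = +1 since 17087 mod 8 = 7, so (14464/17087) = (+1)^7·(113/17087); sign now -1
reciprocity: (113/17087) = +1·(17087/113) since 113 mod 4 = 1, 17087 mod 4 = 3; sign now -1
(17087/113) = (24/113)   [reduce mod 113]
24 = 2^3·3; (2/113) = +1 since 113 mod 8 = 1, so (24/113) = (+1)^3·(3/113); sign now -1
reciprocity: (3/113) = +1·(113/3) since 3 mod 4 = 3, 113 mod 4 = 1; sign now -1
(113/3) = (2/3)   [reduce mod 3]
2 = 2^1·1; (2/3) = -1 since 3 mod 8 = 3, so (2/3) = (-1)^1·(1/3); sign now +1
(1/3) = 1; final value = sign = +1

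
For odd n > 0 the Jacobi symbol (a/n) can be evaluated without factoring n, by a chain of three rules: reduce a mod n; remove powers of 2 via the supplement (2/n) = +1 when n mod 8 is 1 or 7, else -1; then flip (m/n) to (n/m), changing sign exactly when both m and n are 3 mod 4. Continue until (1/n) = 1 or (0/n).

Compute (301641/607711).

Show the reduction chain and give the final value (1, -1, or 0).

reciprocity: (301641/607711) = +1·(607711/301641) since 301641 mod 4 = 1, 607711 mod 4 = 3; sign now +1
(607711/301641) = (4429/301641)   [reduce mod 301641]
reciprocity: (4429/301641) = +1·(301641/4429) since 4429 mod 4 = 1, 301641 mod 4 = 1; sign now +1
(301641/4429) = (469/4429)   [reduce mod 4429]
reciprocity: (469/4429) = +1·(4429/469) since 469 mod 4 = 1, 4429 mod 4 = 1; sign now +1
(4429/469) = (208/469)   [reduce mod 469]
208 = 2^4·13; (2/469) = -1 since 469 mod 8 = 5, so (208/469) = (-1)^4·(13/469); sign now +1
reciprocity: (13/469) = +1·(469/13) since 13 mod 4 = 1, 469 mod 4 = 1; sign now +1
(469/13) = (1/13)   [reduce mod 13]
(1/13) = 1; final value = sign = +1

1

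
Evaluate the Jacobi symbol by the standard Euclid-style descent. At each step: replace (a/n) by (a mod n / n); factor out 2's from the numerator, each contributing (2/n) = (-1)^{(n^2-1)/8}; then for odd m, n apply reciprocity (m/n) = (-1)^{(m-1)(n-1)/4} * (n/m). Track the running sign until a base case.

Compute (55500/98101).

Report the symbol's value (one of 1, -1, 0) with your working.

factor out 2^2: 55500 = 2^2·13875; with 98101 mod 8 = 5, (2/98101) = -1; sign now +1; continue with (13875/98101)
flip (13875/98101) -> (98101/13875): both odd, 13875 mod 4 = 3, 98101 mod 4 = 1, so the flip contributes +1; sign now +1
(98101/13875): 98101 mod 13875 = 976, so (98101/13875) = (976/13875)
factor out 2^4: 976 = 2^4·61; with 13875 mod 8 = 3, (2/13875) = -1; sign now +1; continue with (61/13875)
flip (61/13875) -> (13875/61): both odd, 61 mod 4 = 1, 13875 mod 4 = 3, so the flip contributes +1; sign now +1
(13875/61): 13875 mod 61 = 28, so (13875/61) = (28/61)
factor out 2^2: 28 = 2^2·7; with 61 mod 8 = 5, (2/61) = -1; sign now +1; continue with (7/61)
flip (7/61) -> (61/7): both odd, 7 mod 4 = 3, 61 mod 4 = 1, so the flip contributes +1; sign now +1
(61/7): 61 mod 7 = 5, so (61/7) = (5/7)
flip (5/7) -> (7/5): both odd, 5 mod 4 = 1, 7 mod 4 = 3, so the flip contributes +1; sign now +1
(7/5): 7 mod 5 = 2, so (7/5) = (2/5)
factor out 2^1: 2 = 2^1·1; with 5 mod 8 = 5, (2/5) = -1; sign now -1; continue with (1/5)
reached (1/5) = 1, so the symbol is -1

-1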